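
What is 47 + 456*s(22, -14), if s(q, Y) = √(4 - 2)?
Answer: 47 + 456*√2 ≈ 691.88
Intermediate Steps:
s(q, Y) = √2
47 + 456*s(22, -14) = 47 + 456*√2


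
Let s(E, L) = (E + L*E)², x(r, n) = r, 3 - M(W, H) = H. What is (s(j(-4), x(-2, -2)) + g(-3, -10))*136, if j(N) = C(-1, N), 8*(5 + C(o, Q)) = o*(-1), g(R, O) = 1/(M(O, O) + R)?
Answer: 129829/40 ≈ 3245.7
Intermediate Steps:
M(W, H) = 3 - H
g(R, O) = 1/(3 + R - O) (g(R, O) = 1/((3 - O) + R) = 1/(3 + R - O))
C(o, Q) = -5 - o/8 (C(o, Q) = -5 + (o*(-1))/8 = -5 + (-o)/8 = -5 - o/8)
j(N) = -39/8 (j(N) = -5 - ⅛*(-1) = -5 + ⅛ = -39/8)
s(E, L) = (E + E*L)²
(s(j(-4), x(-2, -2)) + g(-3, -10))*136 = ((-39/8)²*(1 - 2)² + 1/(3 - 3 - 1*(-10)))*136 = ((1521/64)*(-1)² + 1/(3 - 3 + 10))*136 = ((1521/64)*1 + 1/10)*136 = (1521/64 + ⅒)*136 = (7637/320)*136 = 129829/40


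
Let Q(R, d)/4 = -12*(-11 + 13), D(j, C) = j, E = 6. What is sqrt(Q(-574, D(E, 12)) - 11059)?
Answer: I*sqrt(11155) ≈ 105.62*I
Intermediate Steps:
Q(R, d) = -96 (Q(R, d) = 4*(-12*(-11 + 13)) = 4*(-12*2) = 4*(-24) = -96)
sqrt(Q(-574, D(E, 12)) - 11059) = sqrt(-96 - 11059) = sqrt(-11155) = I*sqrt(11155)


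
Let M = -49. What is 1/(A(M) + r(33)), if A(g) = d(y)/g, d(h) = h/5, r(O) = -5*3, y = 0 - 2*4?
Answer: -245/3667 ≈ -0.066812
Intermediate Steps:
y = -8 (y = 0 - 8 = -8)
r(O) = -15
d(h) = h/5 (d(h) = h*(⅕) = h/5)
A(g) = -8/(5*g) (A(g) = ((⅕)*(-8))/g = -8/(5*g))
1/(A(M) + r(33)) = 1/(-8/5/(-49) - 15) = 1/(-8/5*(-1/49) - 15) = 1/(8/245 - 15) = 1/(-3667/245) = -245/3667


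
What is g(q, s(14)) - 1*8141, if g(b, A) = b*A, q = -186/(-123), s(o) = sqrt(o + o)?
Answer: -8141 + 124*sqrt(7)/41 ≈ -8133.0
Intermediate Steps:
s(o) = sqrt(2)*sqrt(o) (s(o) = sqrt(2*o) = sqrt(2)*sqrt(o))
q = 62/41 (q = -186*(-1/123) = 62/41 ≈ 1.5122)
g(b, A) = A*b
g(q, s(14)) - 1*8141 = (sqrt(2)*sqrt(14))*(62/41) - 1*8141 = (2*sqrt(7))*(62/41) - 8141 = 124*sqrt(7)/41 - 8141 = -8141 + 124*sqrt(7)/41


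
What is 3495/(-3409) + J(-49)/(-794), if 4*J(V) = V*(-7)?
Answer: -12269407/10826984 ≈ -1.1332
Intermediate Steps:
J(V) = -7*V/4 (J(V) = (V*(-7))/4 = (-7*V)/4 = -7*V/4)
3495/(-3409) + J(-49)/(-794) = 3495/(-3409) - 7/4*(-49)/(-794) = 3495*(-1/3409) + (343/4)*(-1/794) = -3495/3409 - 343/3176 = -12269407/10826984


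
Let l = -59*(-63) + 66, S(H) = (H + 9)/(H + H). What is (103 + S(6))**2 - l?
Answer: 113361/16 ≈ 7085.1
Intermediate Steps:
S(H) = (9 + H)/(2*H) (S(H) = (9 + H)/((2*H)) = (9 + H)*(1/(2*H)) = (9 + H)/(2*H))
l = 3783 (l = 3717 + 66 = 3783)
(103 + S(6))**2 - l = (103 + (1/2)*(9 + 6)/6)**2 - 1*3783 = (103 + (1/2)*(1/6)*15)**2 - 3783 = (103 + 5/4)**2 - 3783 = (417/4)**2 - 3783 = 173889/16 - 3783 = 113361/16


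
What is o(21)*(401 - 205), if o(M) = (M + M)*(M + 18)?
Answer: 321048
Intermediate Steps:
o(M) = 2*M*(18 + M) (o(M) = (2*M)*(18 + M) = 2*M*(18 + M))
o(21)*(401 - 205) = (2*21*(18 + 21))*(401 - 205) = (2*21*39)*196 = 1638*196 = 321048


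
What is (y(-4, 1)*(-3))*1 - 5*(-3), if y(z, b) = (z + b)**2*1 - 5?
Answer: 3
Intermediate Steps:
y(z, b) = -5 + (b + z)**2 (y(z, b) = (b + z)**2*1 - 5 = (b + z)**2 - 5 = -5 + (b + z)**2)
(y(-4, 1)*(-3))*1 - 5*(-3) = ((-5 + (1 - 4)**2)*(-3))*1 - 5*(-3) = ((-5 + (-3)**2)*(-3))*1 + 15 = ((-5 + 9)*(-3))*1 + 15 = (4*(-3))*1 + 15 = -12*1 + 15 = -12 + 15 = 3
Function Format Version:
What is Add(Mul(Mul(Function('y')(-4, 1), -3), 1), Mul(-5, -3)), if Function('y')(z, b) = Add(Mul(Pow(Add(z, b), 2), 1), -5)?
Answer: 3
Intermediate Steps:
Function('y')(z, b) = Add(-5, Pow(Add(b, z), 2)) (Function('y')(z, b) = Add(Mul(Pow(Add(b, z), 2), 1), -5) = Add(Pow(Add(b, z), 2), -5) = Add(-5, Pow(Add(b, z), 2)))
Add(Mul(Mul(Function('y')(-4, 1), -3), 1), Mul(-5, -3)) = Add(Mul(Mul(Add(-5, Pow(Add(1, -4), 2)), -3), 1), Mul(-5, -3)) = Add(Mul(Mul(Add(-5, Pow(-3, 2)), -3), 1), 15) = Add(Mul(Mul(Add(-5, 9), -3), 1), 15) = Add(Mul(Mul(4, -3), 1), 15) = Add(Mul(-12, 1), 15) = Add(-12, 15) = 3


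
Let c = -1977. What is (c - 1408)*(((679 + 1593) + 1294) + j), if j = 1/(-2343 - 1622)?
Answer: -9572230953/793 ≈ -1.2071e+7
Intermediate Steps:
j = -1/3965 (j = 1/(-3965) = -1/3965 ≈ -0.00025221)
(c - 1408)*(((679 + 1593) + 1294) + j) = (-1977 - 1408)*(((679 + 1593) + 1294) - 1/3965) = -3385*((2272 + 1294) - 1/3965) = -3385*(3566 - 1/3965) = -3385*14139189/3965 = -9572230953/793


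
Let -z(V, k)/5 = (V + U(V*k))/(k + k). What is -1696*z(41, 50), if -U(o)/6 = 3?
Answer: 9752/5 ≈ 1950.4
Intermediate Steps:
U(o) = -18 (U(o) = -6*3 = -18)
z(V, k) = -5*(-18 + V)/(2*k) (z(V, k) = -5*(V - 18)/(k + k) = -5*(-18 + V)/(2*k))
-1696*z(41, 50) = -4240*(18 - 1*41)/50 = -4240*(18 - 41)/50 = -4240*(-23)/50 = -1696*(-23/20) = 9752/5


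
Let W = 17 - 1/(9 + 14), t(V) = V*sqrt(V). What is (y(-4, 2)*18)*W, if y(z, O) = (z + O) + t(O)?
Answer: -14040/23 + 14040*sqrt(2)/23 ≈ 252.85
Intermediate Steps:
t(V) = V**(3/2)
y(z, O) = O + z + O**(3/2) (y(z, O) = (z + O) + O**(3/2) = (O + z) + O**(3/2) = O + z + O**(3/2))
W = 390/23 (W = 17 - 1/23 = 390/23 ≈ 16.957)
(y(-4, 2)*18)*W = ((2 - 4 + 2**(3/2))*18)*(390/23) = ((2 - 4 + 2*sqrt(2))*18)*(390/23) = ((-2 + 2*sqrt(2))*18)*(390/23) = (-36 + 36*sqrt(2))*(390/23) = -14040/23 + 14040*sqrt(2)/23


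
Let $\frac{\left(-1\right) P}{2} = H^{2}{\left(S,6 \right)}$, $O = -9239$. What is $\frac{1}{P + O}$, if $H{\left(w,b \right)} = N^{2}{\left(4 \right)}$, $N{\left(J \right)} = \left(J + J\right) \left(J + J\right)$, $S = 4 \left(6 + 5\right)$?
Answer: $- \frac{1}{33563671} \approx -2.9794 \cdot 10^{-8}$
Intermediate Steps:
$S = 44$ ($S = 4 \cdot 11 = 44$)
$N{\left(J \right)} = 4 J^{2}$ ($N{\left(J \right)} = 2 J 2 J = 4 J^{2}$)
$H{\left(w,b \right)} = 4096$ ($H{\left(w,b \right)} = \left(4 \cdot 4^{2}\right)^{2} = \left(4 \cdot 16\right)^{2} = 64^{2} = 4096$)
$P = -33554432$ ($P = - 2 \cdot 4096^{2} = \left(-2\right) 16777216 = -33554432$)
$\frac{1}{P + O} = \frac{1}{-33554432 - 9239} = \frac{1}{-33563671} = - \frac{1}{33563671}$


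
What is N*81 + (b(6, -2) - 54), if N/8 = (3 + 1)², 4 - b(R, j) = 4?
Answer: 10314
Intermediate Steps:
b(R, j) = 0 (b(R, j) = 4 - 1*4 = 4 - 4 = 0)
N = 128 (N = 8*(3 + 1)² = 8*4² = 8*16 = 128)
N*81 + (b(6, -2) - 54) = 128*81 + (0 - 54) = 10368 - 54 = 10314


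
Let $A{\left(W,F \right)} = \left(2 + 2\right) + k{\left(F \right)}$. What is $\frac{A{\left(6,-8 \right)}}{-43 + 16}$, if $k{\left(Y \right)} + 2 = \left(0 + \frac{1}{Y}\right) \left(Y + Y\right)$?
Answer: $- \frac{4}{27} \approx -0.14815$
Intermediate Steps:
$k{\left(Y \right)} = 0$ ($k{\left(Y \right)} = -2 + \left(0 + \frac{1}{Y}\right) \left(Y + Y\right) = -2 + \frac{2 Y}{Y} = -2 + 2 = 0$)
$A{\left(W,F \right)} = 4$ ($A{\left(W,F \right)} = \left(2 + 2\right) + 0 = 4 + 0 = 4$)
$\frac{A{\left(6,-8 \right)}}{-43 + 16} = \frac{1}{-43 + 16} \cdot 4 = \frac{1}{-27} \cdot 4 = \left(- \frac{1}{27}\right) 4 = - \frac{4}{27}$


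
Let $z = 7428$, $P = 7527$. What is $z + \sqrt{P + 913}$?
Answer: $7428 + 2 \sqrt{2110} \approx 7519.9$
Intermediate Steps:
$z + \sqrt{P + 913} = 7428 + \sqrt{7527 + 913} = 7428 + \sqrt{8440} = 7428 + 2 \sqrt{2110}$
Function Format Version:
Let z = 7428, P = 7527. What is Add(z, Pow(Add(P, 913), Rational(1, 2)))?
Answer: Add(7428, Mul(2, Pow(2110, Rational(1, 2)))) ≈ 7519.9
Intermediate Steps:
Add(z, Pow(Add(P, 913), Rational(1, 2))) = Add(7428, Pow(Add(7527, 913), Rational(1, 2))) = Add(7428, Pow(8440, Rational(1, 2))) = Add(7428, Mul(2, Pow(2110, Rational(1, 2))))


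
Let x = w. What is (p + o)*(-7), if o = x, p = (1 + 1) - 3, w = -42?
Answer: 301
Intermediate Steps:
p = -1 (p = 2 - 3 = -1)
x = -42
o = -42
(p + o)*(-7) = (-1 - 42)*(-7) = -43*(-7) = 301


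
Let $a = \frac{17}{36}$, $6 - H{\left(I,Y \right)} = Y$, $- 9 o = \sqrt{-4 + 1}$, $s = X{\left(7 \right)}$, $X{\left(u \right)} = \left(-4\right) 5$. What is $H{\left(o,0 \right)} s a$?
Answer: $- \frac{170}{3} \approx -56.667$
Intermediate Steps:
$X{\left(u \right)} = -20$
$s = -20$
$o = - \frac{i \sqrt{3}}{9}$ ($o = - \frac{\sqrt{-4 + 1}}{9} = - \frac{\sqrt{-3}}{9} = - \frac{i \sqrt{3}}{9} \approx - 0.19245 i$)
$H{\left(I,Y \right)} = 6 - Y$
$a = \frac{17}{36}$ ($a = 17 \cdot \frac{1}{36} = \frac{17}{36} \approx 0.47222$)
$H{\left(o,0 \right)} s a = \left(6 - 0\right) \left(-20\right) \frac{17}{36} = \left(6 + 0\right) \left(-20\right) \frac{17}{36} = 6 \left(-20\right) \frac{17}{36} = \left(-120\right) \frac{17}{36} = - \frac{170}{3}$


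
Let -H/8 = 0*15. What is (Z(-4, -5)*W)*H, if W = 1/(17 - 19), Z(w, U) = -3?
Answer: 0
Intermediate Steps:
W = -½ (W = 1/(-2) = -½ ≈ -0.50000)
H = 0 (H = -0*15 = -8*0 = 0)
(Z(-4, -5)*W)*H = -3*(-½)*0 = (3/2)*0 = 0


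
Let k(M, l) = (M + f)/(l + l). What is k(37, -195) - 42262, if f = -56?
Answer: -16482161/390 ≈ -42262.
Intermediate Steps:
k(M, l) = (-56 + M)/(2*l) (k(M, l) = (M - 56)/(l + l) = (-56 + M)/((2*l)) = (-56 + M)*(1/(2*l)) = (-56 + M)/(2*l))
k(37, -195) - 42262 = (½)*(-56 + 37)/(-195) - 42262 = (½)*(-1/195)*(-19) - 42262 = 19/390 - 42262 = -16482161/390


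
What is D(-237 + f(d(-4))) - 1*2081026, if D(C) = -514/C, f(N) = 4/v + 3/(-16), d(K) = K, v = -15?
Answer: -118595467354/56989 ≈ -2.0810e+6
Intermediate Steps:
f(N) = -109/240 (f(N) = 4/(-15) + 3/(-16) = 4*(-1/15) + 3*(-1/16) = -4/15 - 3/16 = -109/240)
D(-237 + f(d(-4))) - 1*2081026 = -514/(-237 - 109/240) - 1*2081026 = -514/(-56989/240) - 2081026 = -514*(-240/56989) - 2081026 = 123360/56989 - 2081026 = -118595467354/56989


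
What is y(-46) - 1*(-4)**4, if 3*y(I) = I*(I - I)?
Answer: -256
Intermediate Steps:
y(I) = 0 (y(I) = (I*(I - I))/3 = (I*0)/3 = (1/3)*0 = 0)
y(-46) - 1*(-4)**4 = 0 - 1*(-4)**4 = 0 - 1*256 = 0 - 256 = -256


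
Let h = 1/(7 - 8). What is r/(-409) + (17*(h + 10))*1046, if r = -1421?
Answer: 65456963/409 ≈ 1.6004e+5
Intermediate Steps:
h = -1 (h = 1/(-1) = -1)
r/(-409) + (17*(h + 10))*1046 = -1421/(-409) + (17*(-1 + 10))*1046 = -1421*(-1/409) + (17*9)*1046 = 1421/409 + 153*1046 = 1421/409 + 160038 = 65456963/409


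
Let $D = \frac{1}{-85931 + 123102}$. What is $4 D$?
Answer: $\frac{4}{37171} \approx 0.00010761$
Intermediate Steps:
$D = \frac{1}{37171} \approx 2.6903 \cdot 10^{-5}$
$4 D = 4 \cdot \frac{1}{37171} = \frac{4}{37171}$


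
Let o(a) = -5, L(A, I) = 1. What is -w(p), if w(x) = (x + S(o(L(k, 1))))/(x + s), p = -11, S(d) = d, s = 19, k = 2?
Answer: 2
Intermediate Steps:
w(x) = (-5 + x)/(19 + x) (w(x) = (x - 5)/(x + 19) = (-5 + x)/(19 + x))
-w(p) = -(-5 - 11)/(19 - 11) = -(-16)/8 = -1*(-2) = 2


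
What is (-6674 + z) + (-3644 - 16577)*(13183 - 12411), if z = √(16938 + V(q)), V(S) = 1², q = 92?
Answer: -15617286 + √16939 ≈ -1.5617e+7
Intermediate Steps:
V(S) = 1
z = √16939 (z = √(16938 + 1) = √16939 ≈ 130.15)
(-6674 + z) + (-3644 - 16577)*(13183 - 12411) = (-6674 + √16939) + (-3644 - 16577)*(13183 - 12411) = (-6674 + √16939) - 20221*772 = (-6674 + √16939) - 15610612 = -15617286 + √16939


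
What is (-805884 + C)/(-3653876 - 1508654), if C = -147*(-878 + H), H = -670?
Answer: 289164/2581265 ≈ 0.11202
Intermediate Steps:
C = 227556 (C = -147*(-878 - 670) = -147*(-1548) = 227556)
(-805884 + C)/(-3653876 - 1508654) = (-805884 + 227556)/(-3653876 - 1508654) = -578328/(-5162530) = -578328*(-1/5162530) = 289164/2581265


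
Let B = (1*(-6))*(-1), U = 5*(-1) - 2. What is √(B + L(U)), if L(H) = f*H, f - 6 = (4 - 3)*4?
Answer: 8*I ≈ 8.0*I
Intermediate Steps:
f = 10 (f = 6 + (4 - 3)*4 = 6 + 1*4 = 6 + 4 = 10)
U = -7 (U = -5 - 2 = -7)
L(H) = 10*H
B = 6 (B = -6*(-1) = 6)
√(B + L(U)) = √(6 + 10*(-7)) = √(6 - 70) = √(-64) = 8*I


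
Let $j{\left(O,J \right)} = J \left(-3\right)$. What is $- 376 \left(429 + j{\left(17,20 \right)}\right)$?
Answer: $-138744$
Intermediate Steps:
$j{\left(O,J \right)} = - 3 J$
$- 376 \left(429 + j{\left(17,20 \right)}\right) = - 376 \left(429 - 60\right) = \left(-376\right) 369 = -138744$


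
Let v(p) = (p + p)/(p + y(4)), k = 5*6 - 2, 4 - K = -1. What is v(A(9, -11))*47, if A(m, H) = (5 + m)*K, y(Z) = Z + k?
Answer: 3290/51 ≈ 64.510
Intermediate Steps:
K = 5 (K = 4 - 1*(-1) = 4 + 1 = 5)
k = 28 (k = 30 - 2 = 28)
y(Z) = 28 + Z (y(Z) = Z + 28 = 28 + Z)
A(m, H) = 25 + 5*m (A(m, H) = (5 + m)*5 = 25 + 5*m)
v(p) = 2*p/(32 + p) (v(p) = (p + p)/(p + (28 + 4)) = (2*p)/(p + 32) = (2*p)/(32 + p) = 2*p/(32 + p))
v(A(9, -11))*47 = (2*(25 + 5*9)/(32 + (25 + 5*9)))*47 = (2*(25 + 45)/(32 + (25 + 45)))*47 = (2*70/(32 + 70))*47 = (2*70/102)*47 = (2*70*(1/102))*47 = (70/51)*47 = 3290/51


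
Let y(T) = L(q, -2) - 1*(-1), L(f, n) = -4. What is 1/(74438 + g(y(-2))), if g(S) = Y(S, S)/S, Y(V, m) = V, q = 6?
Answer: 1/74439 ≈ 1.3434e-5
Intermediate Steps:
y(T) = -3 (y(T) = -4 - 1*(-1) = -4 + 1 = -3)
g(S) = 1 (g(S) = S/S = 1)
1/(74438 + g(y(-2))) = 1/(74438 + 1) = 1/74439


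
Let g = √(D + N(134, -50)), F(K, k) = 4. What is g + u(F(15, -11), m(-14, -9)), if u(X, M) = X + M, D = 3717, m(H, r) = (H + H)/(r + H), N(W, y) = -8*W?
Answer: 120/23 + 23*√5 ≈ 56.647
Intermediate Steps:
m(H, r) = 2*H/(H + r) (m(H, r) = (2*H)/(H + r) = 2*H/(H + r))
g = 23*√5 (g = √(3717 - 8*134) = √(3717 - 1072) = √2645 = 23*√5 ≈ 51.430)
u(X, M) = M + X
g + u(F(15, -11), m(-14, -9)) = 23*√5 + (2*(-14)/(-14 - 9) + 4) = 23*√5 + (2*(-14)/(-23) + 4) = 23*√5 + (2*(-14)*(-1/23) + 4) = 23*√5 + (28/23 + 4) = 23*√5 + 120/23 = 120/23 + 23*√5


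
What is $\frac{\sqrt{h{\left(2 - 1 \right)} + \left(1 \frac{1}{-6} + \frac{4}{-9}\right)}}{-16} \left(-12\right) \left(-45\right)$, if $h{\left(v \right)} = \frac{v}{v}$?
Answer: $- \frac{45 \sqrt{14}}{8} \approx -21.047$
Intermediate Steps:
$h{\left(v \right)} = 1$
$\frac{\sqrt{h{\left(2 - 1 \right)} + \left(1 \frac{1}{-6} + \frac{4}{-9}\right)}}{-16} \left(-12\right) \left(-45\right) = \frac{\sqrt{1 + \left(1 \frac{1}{-6} + \frac{4}{-9}\right)}}{-16} \left(-12\right) \left(-45\right) = \sqrt{1 + \left(1 \left(- \frac{1}{6}\right) + 4 \left(- \frac{1}{9}\right)\right)} \left(- \frac{1}{16}\right) \left(-12\right) \left(-45\right) = \sqrt{1 - \frac{11}{18}} \left(- \frac{1}{16}\right) \left(-12\right) \left(-45\right) = \sqrt{\frac{7}{18}} \left(- \frac{1}{16}\right) \left(-12\right) \left(-45\right) = \frac{\sqrt{14}}{6} \left(- \frac{1}{16}\right) \left(-12\right) \left(-45\right) = - \frac{\sqrt{14}}{96} \left(-12\right) \left(-45\right) = \frac{\sqrt{14}}{8} \left(-45\right) = - \frac{45 \sqrt{14}}{8}$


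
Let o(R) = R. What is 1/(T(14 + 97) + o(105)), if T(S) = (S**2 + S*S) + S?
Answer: 1/24858 ≈ 4.0228e-5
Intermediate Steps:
T(S) = S + 2*S**2 (T(S) = (S**2 + S**2) + S = 2*S**2 + S = S + 2*S**2)
1/(T(14 + 97) + o(105)) = 1/((14 + 97)*(1 + 2*(14 + 97)) + 105) = 1/(111*(1 + 2*111) + 105) = 1/(111*(1 + 222) + 105) = 1/(111*223 + 105) = 1/(24753 + 105) = 1/24858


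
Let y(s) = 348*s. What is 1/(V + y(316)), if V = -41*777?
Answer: 1/78111 ≈ 1.2802e-5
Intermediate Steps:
V = -31857
1/(V + y(316)) = 1/(-31857 + 348*316) = 1/(-31857 + 109968) = 1/78111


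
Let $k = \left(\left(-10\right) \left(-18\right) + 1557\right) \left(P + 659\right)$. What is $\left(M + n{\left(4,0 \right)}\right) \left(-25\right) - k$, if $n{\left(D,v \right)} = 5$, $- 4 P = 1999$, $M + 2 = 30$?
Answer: $- \frac{1109769}{4} \approx -2.7744 \cdot 10^{5}$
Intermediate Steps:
$M = 28$ ($M = -2 + 30 = 28$)
$P = - \frac{1999}{4}$ ($P = \left(- \frac{1}{4}\right) 1999 = - \frac{1999}{4} \approx -499.75$)
$k = \frac{1106469}{4}$ ($k = \left(\left(-10\right) \left(-18\right) + 1557\right) \left(- \frac{1999}{4} + 659\right) = \left(180 + 1557\right) \frac{637}{4} = 1737 \cdot \frac{637}{4} = \frac{1106469}{4} \approx 2.7662 \cdot 10^{5}$)
$\left(M + n{\left(4,0 \right)}\right) \left(-25\right) - k = \left(28 + 5\right) \left(-25\right) - \frac{1106469}{4} = 33 \left(-25\right) - \frac{1106469}{4} = -825 - \frac{1106469}{4} = - \frac{1109769}{4}$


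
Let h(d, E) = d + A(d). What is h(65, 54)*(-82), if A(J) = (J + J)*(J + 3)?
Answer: -730210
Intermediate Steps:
A(J) = 2*J*(3 + J) (A(J) = (2*J)*(3 + J) = 2*J*(3 + J))
h(d, E) = d + 2*d*(3 + d)
h(65, 54)*(-82) = (65*(7 + 2*65))*(-82) = (65*(7 + 130))*(-82) = (65*137)*(-82) = 8905*(-82) = -730210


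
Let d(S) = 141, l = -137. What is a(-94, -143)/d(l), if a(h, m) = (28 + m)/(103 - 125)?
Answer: 115/3102 ≈ 0.037073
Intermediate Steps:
a(h, m) = -14/11 - m/22 (a(h, m) = (28 + m)/(-22) = (28 + m)*(-1/22) = -14/11 - m/22)
a(-94, -143)/d(l) = (-14/11 - 1/22*(-143))/141 = (-14/11 + 13/2)*(1/141) = (115/22)*(1/141) = 115/3102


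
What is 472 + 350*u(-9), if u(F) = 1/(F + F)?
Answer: 4073/9 ≈ 452.56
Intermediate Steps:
u(F) = 1/(2*F)
472 + 350*u(-9) = 472 + 350*((½)/(-9)) = 472 + 350*((½)*(-⅑)) = 472 + 350*(-1/18) = 472 - 175/9 = 4073/9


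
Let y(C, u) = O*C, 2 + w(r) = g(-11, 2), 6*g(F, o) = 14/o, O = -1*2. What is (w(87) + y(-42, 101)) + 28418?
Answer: 171007/6 ≈ 28501.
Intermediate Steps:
O = -2
g(F, o) = 7/(3*o) (g(F, o) = (14/o)/6 = 7/(3*o))
w(r) = -⅚ (w(r) = -2 + (7/3)/2 = -2 + (7/3)*(½) = -2 + 7/6 = -⅚)
y(C, u) = -2*C
(w(87) + y(-42, 101)) + 28418 = (-⅚ - 2*(-42)) + 28418 = (-⅚ + 84) + 28418 = 499/6 + 28418 = 171007/6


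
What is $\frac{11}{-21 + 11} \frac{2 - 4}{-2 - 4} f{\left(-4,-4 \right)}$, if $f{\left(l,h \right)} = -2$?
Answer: $\frac{11}{15} \approx 0.73333$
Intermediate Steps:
$\frac{11}{-21 + 11} \frac{2 - 4}{-2 - 4} f{\left(-4,-4 \right)} = \frac{11}{-21 + 11} \frac{2 - 4}{-2 - 4} \left(-2\right) = \frac{11}{-10} - \frac{2}{-6} \left(-2\right) = 11 \left(- \frac{1}{10}\right) \left(-2\right) \left(- \frac{1}{6}\right) \left(-2\right) = - \frac{11 \cdot \frac{1}{3} \left(-2\right)}{10} = \left(- \frac{11}{10}\right) \left(- \frac{2}{3}\right) = \frac{11}{15}$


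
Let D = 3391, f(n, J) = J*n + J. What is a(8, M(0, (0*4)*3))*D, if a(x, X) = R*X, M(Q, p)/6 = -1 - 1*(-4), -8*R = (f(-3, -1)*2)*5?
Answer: -152595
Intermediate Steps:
f(n, J) = J + J*n
R = -5/2 (R = --(1 - 3)*2*5/8 = --1*(-2)*2*5/8 = -2*2*5/8 = -5/2 ≈ -2.5000)
M(Q, p) = 18 (M(Q, p) = 6*(-1 - 1*(-4)) = 6*(-1 + 4) = 6*3 = 18)
a(x, X) = -5*X/2
a(8, M(0, (0*4)*3))*D = -5/2*18*3391 = -45*3391 = -152595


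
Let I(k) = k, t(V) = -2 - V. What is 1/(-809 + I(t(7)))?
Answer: -1/818 ≈ -0.0012225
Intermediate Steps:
1/(-809 + I(t(7))) = 1/(-809 + (-2 - 1*7)) = 1/(-809 + (-2 - 7)) = 1/(-809 - 9) = 1/(-818) = -1/818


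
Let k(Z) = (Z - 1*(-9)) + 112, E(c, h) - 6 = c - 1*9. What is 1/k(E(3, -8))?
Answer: 1/121 ≈ 0.0082645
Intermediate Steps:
E(c, h) = -3 + c (E(c, h) = 6 + (c - 1*9) = 6 + (c - 9) = 6 + (-9 + c) = -3 + c)
k(Z) = 121 + Z (k(Z) = (Z + 9) + 112 = (9 + Z) + 112 = 121 + Z)
1/k(E(3, -8)) = 1/(121 + (-3 + 3)) = 1/(121 + 0) = 1/121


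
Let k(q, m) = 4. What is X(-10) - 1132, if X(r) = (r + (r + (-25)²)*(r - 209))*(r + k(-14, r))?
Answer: 807038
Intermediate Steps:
X(r) = (4 + r)*(r + (-209 + r)*(625 + r)) (X(r) = (r + (r + (-25)²)*(r - 209))*(r + 4) = (r + (r + 625)*(-209 + r))*(4 + r) = (r + (625 + r)*(-209 + r))*(4 + r) = (r + (-209 + r)*(625 + r))*(4 + r) = (4 + r)*(r + (-209 + r)*(625 + r)))
X(-10) - 1132 = (-522500 + (-10)³ - 128957*(-10) + 421*(-10)²) - 1132 = (-522500 - 1000 + 1289570 + 421*100) - 1132 = (-522500 - 1000 + 1289570 + 42100) - 1132 = 808170 - 1132 = 807038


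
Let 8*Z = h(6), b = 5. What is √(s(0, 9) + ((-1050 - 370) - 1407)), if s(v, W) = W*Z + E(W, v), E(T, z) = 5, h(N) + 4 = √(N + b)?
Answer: √(-45224 + 18*√11)/4 ≈ 53.13*I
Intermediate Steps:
h(N) = -4 + √(5 + N) (h(N) = -4 + √(N + 5) = -4 + √(5 + N))
Z = -½ + √11/8 (Z = (-4 + √(5 + 6))/8 = (-4 + √11)/8 = -½ + √11/8 ≈ -0.085422)
s(v, W) = 5 + W*(-½ + √11/8) (s(v, W) = W*(-½ + √11/8) + 5 = 5 + W*(-½ + √11/8))
√(s(0, 9) + ((-1050 - 370) - 1407)) = √((5 - ⅛*9*(4 - √11)) + ((-1050 - 370) - 1407)) = √((5 + (-9/2 + 9*√11/8)) + (-1420 - 1407)) = √((½ + 9*√11/8) - 2827) = √(-5653/2 + 9*√11/8)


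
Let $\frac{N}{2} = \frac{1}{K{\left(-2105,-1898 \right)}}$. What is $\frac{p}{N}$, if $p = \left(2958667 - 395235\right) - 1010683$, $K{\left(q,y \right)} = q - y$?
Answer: $- \frac{321419043}{2} \approx -1.6071 \cdot 10^{8}$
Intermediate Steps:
$N = - \frac{2}{207}$ ($N = \frac{2}{-2105 - -1898} = \frac{2}{-2105 + 1898} = \frac{2}{-207} = 2 \left(- \frac{1}{207}\right) = - \frac{2}{207} \approx -0.0096618$)
$p = 1552749$ ($p = 2563432 - 1010683 = 1552749$)
$\frac{p}{N} = \frac{1552749}{- \frac{2}{207}} = 1552749 \left(- \frac{207}{2}\right) = - \frac{321419043}{2}$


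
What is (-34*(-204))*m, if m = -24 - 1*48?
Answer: -499392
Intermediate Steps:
m = -72 (m = -24 - 48 = -72)
(-34*(-204))*m = -34*(-204)*(-72) = 6936*(-72) = -499392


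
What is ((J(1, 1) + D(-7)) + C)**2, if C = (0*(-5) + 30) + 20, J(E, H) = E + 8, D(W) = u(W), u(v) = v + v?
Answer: 2025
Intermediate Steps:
u(v) = 2*v
D(W) = 2*W
J(E, H) = 8 + E
C = 50 (C = (0 + 30) + 20 = 30 + 20 = 50)
((J(1, 1) + D(-7)) + C)**2 = (((8 + 1) + 2*(-7)) + 50)**2 = ((9 - 14) + 50)**2 = (-5 + 50)**2 = 45**2 = 2025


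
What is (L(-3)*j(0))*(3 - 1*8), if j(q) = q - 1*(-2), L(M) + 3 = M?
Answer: 60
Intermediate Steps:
L(M) = -3 + M
j(q) = 2 + q (j(q) = q + 2 = 2 + q)
(L(-3)*j(0))*(3 - 1*8) = ((-3 - 3)*(2 + 0))*(3 - 1*8) = (-6*2)*(3 - 8) = -12*(-5) = 60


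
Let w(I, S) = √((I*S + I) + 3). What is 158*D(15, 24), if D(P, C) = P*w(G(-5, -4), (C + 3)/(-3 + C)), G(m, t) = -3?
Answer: 7110*I*√21/7 ≈ 4654.6*I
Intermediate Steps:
w(I, S) = √(3 + I + I*S) (w(I, S) = √((I + I*S) + 3) = √(3 + I + I*S))
D(P, C) = P*√3*√(-(3 + C)/(-3 + C)) (D(P, C) = P*√(3 - 3 - 3*(C + 3)/(-3 + C)) = P*√(3 - 3 - 3*(3 + C)/(-3 + C)) = P*√(-3*(3 + C)/(-3 + C)) = P*(√3*√(-(3 + C)/(-3 + C))) = P*√3*√(-(3 + C)/(-3 + C)))
158*D(15, 24) = 158*(15*√3*√((-3 - 1*24)/(-3 + 24))) = 158*(15*√3*√((-3 - 24)/21)) = 158*(15*√3*√((1/21)*(-27))) = 158*(15*√3*√(-9/7)) = 158*(15*√3*(3*I*√7/7)) = 158*(45*I*√21/7) = 7110*I*√21/7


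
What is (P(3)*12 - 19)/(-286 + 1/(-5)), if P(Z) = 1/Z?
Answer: 25/477 ≈ 0.052411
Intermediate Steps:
(P(3)*12 - 19)/(-286 + 1/(-5)) = (12/3 - 19)/(-286 + 1/(-5)) = ((⅓)*12 - 19)/(-286 - ⅕) = (4 - 19)/(-1431/5) = -15*(-5/1431) = 25/477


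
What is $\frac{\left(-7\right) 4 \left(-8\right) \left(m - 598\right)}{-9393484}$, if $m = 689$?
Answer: $- \frac{5096}{2348371} \approx -0.00217$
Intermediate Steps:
$\frac{\left(-7\right) 4 \left(-8\right) \left(m - 598\right)}{-9393484} = \frac{\left(-7\right) 4 \left(-8\right) \left(689 - 598\right)}{-9393484} = \left(-28\right) \left(-8\right) 91 \left(- \frac{1}{9393484}\right) = 224 \cdot 91 \left(- \frac{1}{9393484}\right) = 20384 \left(- \frac{1}{9393484}\right) = - \frac{5096}{2348371}$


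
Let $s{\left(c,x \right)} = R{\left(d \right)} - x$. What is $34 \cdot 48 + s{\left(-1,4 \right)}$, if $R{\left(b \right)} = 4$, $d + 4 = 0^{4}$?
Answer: $1632$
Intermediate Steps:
$d = -4$ ($d = -4 + 0^{4} = -4 + 0 = -4$)
$s{\left(c,x \right)} = 4 - x$
$34 \cdot 48 + s{\left(-1,4 \right)} = 34 \cdot 48 + \left(4 - 4\right) = 1632 + \left(4 - 4\right) = 1632 + 0 = 1632$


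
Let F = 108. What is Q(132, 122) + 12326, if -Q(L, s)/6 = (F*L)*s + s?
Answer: -10423798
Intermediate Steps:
Q(L, s) = -6*s - 648*L*s (Q(L, s) = -6*((108*L)*s + s) = -6*(108*L*s + s) = -6*(s + 108*L*s) = -6*s - 648*L*s)
Q(132, 122) + 12326 = -6*122*(1 + 108*132) + 12326 = -6*122*(1 + 14256) + 12326 = -6*122*14257 + 12326 = -10436124 + 12326 = -10423798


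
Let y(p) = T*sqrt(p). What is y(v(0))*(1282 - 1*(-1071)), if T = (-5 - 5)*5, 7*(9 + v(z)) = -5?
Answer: -235300*I*sqrt(119)/7 ≈ -3.6669e+5*I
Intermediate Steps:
v(z) = -68/7 (v(z) = -9 + (1/7)*(-5) = -9 - 5/7 = -68/7)
T = -50 (T = -10*5 = -50)
y(p) = -50*sqrt(p)
y(v(0))*(1282 - 1*(-1071)) = (-100*I*sqrt(119)/7)*(1282 - 1*(-1071)) = (-100*I*sqrt(119)/7)*(1282 + 1071) = -100*I*sqrt(119)/7*2353 = -235300*I*sqrt(119)/7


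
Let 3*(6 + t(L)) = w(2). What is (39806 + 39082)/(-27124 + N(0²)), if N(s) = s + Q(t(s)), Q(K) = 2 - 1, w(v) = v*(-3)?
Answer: -26296/9041 ≈ -2.9085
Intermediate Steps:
w(v) = -3*v
t(L) = -8 (t(L) = -6 + (-3*2)/3 = -6 + (⅓)*(-6) = -6 - 2 = -8)
Q(K) = 1
N(s) = 1 + s (N(s) = s + 1 = 1 + s)
(39806 + 39082)/(-27124 + N(0²)) = (39806 + 39082)/(-27124 + (1 + 0²)) = 78888/(-27124 + (1 + 0)) = 78888/(-27124 + 1) = 78888/(-27123) = 78888*(-1/27123) = -26296/9041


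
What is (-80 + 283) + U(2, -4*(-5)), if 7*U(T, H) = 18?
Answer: 1439/7 ≈ 205.57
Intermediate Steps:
U(T, H) = 18/7 (U(T, H) = (1/7)*18 = 18/7)
(-80 + 283) + U(2, -4*(-5)) = (-80 + 283) + 18/7 = 203 + 18/7 = 1439/7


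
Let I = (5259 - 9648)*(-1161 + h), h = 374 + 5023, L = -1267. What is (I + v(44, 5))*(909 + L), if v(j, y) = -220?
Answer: 6655944592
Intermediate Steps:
h = 5397
I = -18591804 (I = (5259 - 9648)*(-1161 + 5397) = -4389*4236 = -18591804)
(I + v(44, 5))*(909 + L) = (-18591804 - 220)*(909 - 1267) = -18592024*(-358) = 6655944592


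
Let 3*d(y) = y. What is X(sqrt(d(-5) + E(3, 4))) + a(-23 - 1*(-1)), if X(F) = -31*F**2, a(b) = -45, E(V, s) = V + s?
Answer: -631/3 ≈ -210.33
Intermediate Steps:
d(y) = y/3
X(sqrt(d(-5) + E(3, 4))) + a(-23 - 1*(-1)) = -31*(sqrt((1/3)*(-5) + (3 + 4)))**2 - 45 = -31*(sqrt(-5/3 + 7))**2 - 45 = -31*(sqrt(16/3))**2 - 45 = -31*(4*sqrt(3)/3)**2 - 45 = -31*16/3 - 45 = -496/3 - 45 = -631/3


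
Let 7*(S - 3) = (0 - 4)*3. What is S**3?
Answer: 729/343 ≈ 2.1254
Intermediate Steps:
S = 9/7 (S = 3 + ((0 - 4)*3)/7 = 3 + (-4*3)/7 = 3 + (1/7)*(-12) = 3 - 12/7 = 9/7 ≈ 1.2857)
S**3 = (9/7)**3 = 729/343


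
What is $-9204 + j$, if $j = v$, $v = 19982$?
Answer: $10778$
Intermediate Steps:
$j = 19982$
$-9204 + j = -9204 + 19982 = 10778$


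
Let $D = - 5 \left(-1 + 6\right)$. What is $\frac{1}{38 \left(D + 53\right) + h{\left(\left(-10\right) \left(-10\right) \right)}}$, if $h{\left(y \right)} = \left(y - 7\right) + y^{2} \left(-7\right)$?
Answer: $- \frac{1}{68843} \approx -1.4526 \cdot 10^{-5}$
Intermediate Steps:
$D = -25$ ($D = \left(-5\right) 5 = -25$)
$h{\left(y \right)} = -7 + y - 7 y^{2}$ ($h{\left(y \right)} = \left(-7 + y\right) - 7 y^{2} = -7 + y - 7 y^{2}$)
$\frac{1}{38 \left(D + 53\right) + h{\left(\left(-10\right) \left(-10\right) \right)}} = \frac{1}{38 \left(-25 + 53\right) - \left(-93 + 70000\right)} = \frac{1}{38 \cdot 28 - \left(-93 + 70000\right)} = \frac{1}{1064 - 69907} = \frac{1}{-68843} = - \frac{1}{68843}$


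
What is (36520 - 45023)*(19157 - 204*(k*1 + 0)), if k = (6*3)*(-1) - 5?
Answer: -202788047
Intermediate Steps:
k = -23 (k = 18*(-1) - 5 = -18 - 5 = -23)
(36520 - 45023)*(19157 - 204*(k*1 + 0)) = (36520 - 45023)*(19157 - 204*(-23*1 + 0)) = -8503*(19157 - 204*(-23 + 0)) = -8503*(19157 - 204*(-23)) = -8503*(19157 + 4692) = -8503*23849 = -202788047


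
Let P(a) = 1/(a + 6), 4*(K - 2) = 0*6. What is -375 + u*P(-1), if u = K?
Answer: -1873/5 ≈ -374.60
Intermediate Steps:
K = 2 (K = 2 + (0*6)/4 = 2 + (1/4)*0 = 2 + 0 = 2)
u = 2
P(a) = 1/(6 + a)
-375 + u*P(-1) = -375 + 2/(6 - 1) = -375 + 2/5 = -1873/5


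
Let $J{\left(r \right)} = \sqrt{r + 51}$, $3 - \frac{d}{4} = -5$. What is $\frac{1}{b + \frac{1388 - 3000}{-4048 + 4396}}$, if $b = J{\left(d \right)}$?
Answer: $\frac{35061}{465818} + \frac{7569 \sqrt{83}}{465818} \approx 0.2233$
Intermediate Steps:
$d = 32$ ($d = 12 - -20 = 12 + 20 = 32$)
$J{\left(r \right)} = \sqrt{51 + r}$
$b = \sqrt{83}$ ($b = \sqrt{51 + 32} = \sqrt{83} \approx 9.1104$)
$\frac{1}{b + \frac{1388 - 3000}{-4048 + 4396}} = \frac{1}{\sqrt{83} + \frac{1388 - 3000}{-4048 + 4396}} = \frac{1}{\sqrt{83} - \frac{1612}{348}} = \frac{1}{\sqrt{83} - \frac{403}{87}} = \frac{1}{- \frac{403}{87} + \sqrt{83}}$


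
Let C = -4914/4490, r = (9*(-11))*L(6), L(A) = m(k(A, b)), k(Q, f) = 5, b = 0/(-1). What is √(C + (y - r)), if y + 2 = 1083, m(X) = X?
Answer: √7937563435/2245 ≈ 39.685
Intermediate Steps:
b = 0 (b = 0*(-1) = 0)
L(A) = 5
y = 1081 (y = -2 + 1083 = 1081)
r = -495 (r = (9*(-11))*5 = -99*5 = -495)
C = -2457/2245 (C = -4914*1/4490 = -2457/2245 ≈ -1.0944)
√(C + (y - r)) = √(-2457/2245 + (1081 - 1*(-495))) = √(-2457/2245 + (1081 + 495)) = √(-2457/2245 + 1576) = √(3535663/2245) = √7937563435/2245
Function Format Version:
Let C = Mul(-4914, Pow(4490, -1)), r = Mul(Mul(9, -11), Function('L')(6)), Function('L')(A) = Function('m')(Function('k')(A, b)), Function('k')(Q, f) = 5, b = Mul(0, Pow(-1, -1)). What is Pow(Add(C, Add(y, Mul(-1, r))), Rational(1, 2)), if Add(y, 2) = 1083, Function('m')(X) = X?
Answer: Mul(Rational(1, 2245), Pow(7937563435, Rational(1, 2))) ≈ 39.685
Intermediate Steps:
b = 0 (b = Mul(0, -1) = 0)
Function('L')(A) = 5
y = 1081 (y = Add(-2, 1083) = 1081)
r = -495 (r = Mul(Mul(9, -11), 5) = Mul(-99, 5) = -495)
C = Rational(-2457, 2245) (C = Mul(-4914, Rational(1, 4490)) = Rational(-2457, 2245) ≈ -1.0944)
Pow(Add(C, Add(y, Mul(-1, r))), Rational(1, 2)) = Pow(Add(Rational(-2457, 2245), Add(1081, Mul(-1, -495))), Rational(1, 2)) = Pow(Add(Rational(-2457, 2245), Add(1081, 495)), Rational(1, 2)) = Pow(Add(Rational(-2457, 2245), 1576), Rational(1, 2)) = Pow(Rational(3535663, 2245), Rational(1, 2)) = Mul(Rational(1, 2245), Pow(7937563435, Rational(1, 2)))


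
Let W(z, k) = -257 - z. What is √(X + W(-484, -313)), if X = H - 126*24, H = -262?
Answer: I*√3059 ≈ 55.308*I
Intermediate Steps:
X = -3286 (X = -262 - 126*24 = -262 - 3024 = -3286)
√(X + W(-484, -313)) = √(-3286 + (-257 - 1*(-484))) = √(-3286 + (-257 + 484)) = √(-3286 + 227) = √(-3059) = I*√3059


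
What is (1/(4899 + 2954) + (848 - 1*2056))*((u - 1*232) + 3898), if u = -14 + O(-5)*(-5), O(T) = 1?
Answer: -34596984681/7853 ≈ -4.4056e+6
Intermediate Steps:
u = -19 (u = -14 + 1*(-5) = -14 - 5 = -19)
(1/(4899 + 2954) + (848 - 1*2056))*((u - 1*232) + 3898) = (1/(4899 + 2954) + (848 - 1*2056))*((-19 - 1*232) + 3898) = (1/7853 + (848 - 2056))*((-19 - 232) + 3898) = (1/7853 - 1208)*(-251 + 3898) = -9486423/7853*3647 = -34596984681/7853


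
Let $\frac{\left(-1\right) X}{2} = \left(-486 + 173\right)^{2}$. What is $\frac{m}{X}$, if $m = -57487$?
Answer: $\frac{57487}{195938} \approx 0.29339$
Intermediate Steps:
$X = -195938$ ($X = - 2 \left(-486 + 173\right)^{2} = - 2 \left(-313\right)^{2} = \left(-2\right) 97969 = -195938$)
$\frac{m}{X} = - \frac{57487}{-195938} = \left(-57487\right) \left(- \frac{1}{195938}\right) = \frac{57487}{195938}$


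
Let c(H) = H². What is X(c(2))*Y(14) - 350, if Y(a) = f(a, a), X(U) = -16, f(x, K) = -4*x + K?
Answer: 322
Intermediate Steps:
f(x, K) = K - 4*x
Y(a) = -3*a (Y(a) = a - 4*a = -3*a)
X(c(2))*Y(14) - 350 = -(-48)*14 - 350 = -16*(-42) - 350 = 672 - 350 = 322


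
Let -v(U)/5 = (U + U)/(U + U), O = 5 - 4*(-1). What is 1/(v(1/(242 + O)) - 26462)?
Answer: -1/26467 ≈ -3.7783e-5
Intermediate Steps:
O = 9 (O = 5 + 4 = 9)
v(U) = -5 (v(U) = -5*(U + U)/(U + U) = -5*2*U/(2*U) = -5*2*U*1/(2*U) = -5*1 = -5)
1/(v(1/(242 + O)) - 26462) = 1/(-5 - 26462) = 1/(-26467) = -1/26467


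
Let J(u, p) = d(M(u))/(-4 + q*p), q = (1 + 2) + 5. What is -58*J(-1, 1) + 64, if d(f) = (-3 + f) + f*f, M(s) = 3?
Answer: -133/2 ≈ -66.500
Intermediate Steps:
q = 8 (q = 3 + 5 = 8)
d(f) = -3 + f + f² (d(f) = (-3 + f) + f² = -3 + f + f²)
J(u, p) = 9/(-4 + 8*p) (J(u, p) = (-3 + 3 + 3²)/(-4 + 8*p) = (-3 + 3 + 9)/(-4 + 8*p) = 9/(-4 + 8*p))
-58*J(-1, 1) + 64 = -261/(2*(-1 + 2*1)) + 64 = -261/(2*(-1 + 2)) + 64 = -261/(2*1) + 64 = -261/2 + 64 = -133/2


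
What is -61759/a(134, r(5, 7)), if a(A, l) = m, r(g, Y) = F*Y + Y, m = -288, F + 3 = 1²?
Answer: 61759/288 ≈ 214.44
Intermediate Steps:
F = -2 (F = -3 + 1² = -3 + 1 = -2)
r(g, Y) = -Y (r(g, Y) = -2*Y + Y = -Y)
a(A, l) = -288
-61759/a(134, r(5, 7)) = -61759/(-288) = -61759*(-1/288) = 61759/288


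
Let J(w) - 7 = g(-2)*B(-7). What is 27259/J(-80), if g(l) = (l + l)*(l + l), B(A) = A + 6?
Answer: -27259/9 ≈ -3028.8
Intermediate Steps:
B(A) = 6 + A
g(l) = 4*l² (g(l) = (2*l)*(2*l) = 4*l²)
J(w) = -9 (J(w) = 7 + (4*(-2)²)*(6 - 7) = 7 + (4*4)*(-1) = 7 + 16*(-1) = 7 - 16 = -9)
27259/J(-80) = 27259/(-9) = 27259*(-⅑) = -27259/9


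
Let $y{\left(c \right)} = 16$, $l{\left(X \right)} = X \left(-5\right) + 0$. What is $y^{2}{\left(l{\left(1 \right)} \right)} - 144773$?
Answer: $-144517$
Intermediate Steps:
$l{\left(X \right)} = - 5 X$ ($l{\left(X \right)} = - 5 X + 0 = - 5 X$)
$y^{2}{\left(l{\left(1 \right)} \right)} - 144773 = 16^{2} - 144773 = 256 - 144773 = -144517$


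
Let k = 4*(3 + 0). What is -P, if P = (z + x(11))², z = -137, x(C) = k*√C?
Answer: -20353 + 3288*√11 ≈ -9447.9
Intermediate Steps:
k = 12 (k = 4*3 = 12)
x(C) = 12*√C
P = (-137 + 12*√11)² ≈ 9447.9
-P = -(20353 - 3288*√11) = -20353 + 3288*√11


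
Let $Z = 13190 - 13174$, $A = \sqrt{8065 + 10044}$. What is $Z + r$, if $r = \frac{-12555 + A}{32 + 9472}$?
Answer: $\frac{5167}{352} + \frac{\sqrt{18109}}{9504} \approx 14.693$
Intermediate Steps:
$A = \sqrt{18109} \approx 134.57$
$Z = 16$ ($Z = 13190 - 13174 = 16$)
$r = - \frac{465}{352} + \frac{\sqrt{18109}}{9504}$ ($r = \frac{-12555 + \sqrt{18109}}{32 + 9472} = \frac{-12555 + \sqrt{18109}}{9504} = \left(-12555 + \sqrt{18109}\right) \frac{1}{9504} = - \frac{465}{352} + \frac{\sqrt{18109}}{9504} \approx -1.3069$)
$Z + r = 16 - \left(\frac{465}{352} - \frac{\sqrt{18109}}{9504}\right) = \frac{5167}{352} + \frac{\sqrt{18109}}{9504}$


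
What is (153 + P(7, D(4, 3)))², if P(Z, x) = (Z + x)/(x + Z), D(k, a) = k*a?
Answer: 23716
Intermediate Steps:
D(k, a) = a*k
P(Z, x) = 1 (P(Z, x) = (Z + x)/(Z + x) = 1)
(153 + P(7, D(4, 3)))² = (153 + 1)² = 154² = 23716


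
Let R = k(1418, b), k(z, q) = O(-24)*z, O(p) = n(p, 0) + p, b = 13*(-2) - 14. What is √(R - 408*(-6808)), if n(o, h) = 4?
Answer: 2*√687326 ≈ 1658.1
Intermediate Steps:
b = -40 (b = -26 - 14 = -40)
O(p) = 4 + p
k(z, q) = -20*z (k(z, q) = (4 - 24)*z = -20*z)
R = -28360 (R = -20*1418 = -28360)
√(R - 408*(-6808)) = √(-28360 - 408*(-6808)) = √(-28360 + 2777664) = √2749304 = 2*√687326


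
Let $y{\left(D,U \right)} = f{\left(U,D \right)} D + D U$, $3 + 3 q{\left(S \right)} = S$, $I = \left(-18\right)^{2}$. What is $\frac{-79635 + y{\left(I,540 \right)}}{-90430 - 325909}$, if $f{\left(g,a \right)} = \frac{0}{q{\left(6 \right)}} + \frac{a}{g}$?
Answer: $- \frac{477597}{2081695} \approx -0.22943$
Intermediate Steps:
$I = 324$
$q{\left(S \right)} = -1 + \frac{S}{3}$
$f{\left(g,a \right)} = \frac{a}{g}$ ($f{\left(g,a \right)} = \frac{0}{-1 + \frac{1}{3} \cdot 6} + \frac{a}{g} = \frac{0}{-1 + 2} + \frac{a}{g} = \frac{0}{1} + \frac{a}{g} = 0 \cdot 1 + \frac{a}{g} = 0 + \frac{a}{g} = \frac{a}{g}$)
$y{\left(D,U \right)} = D U + \frac{D^{2}}{U}$ ($y{\left(D,U \right)} = \frac{D}{U} D + D U = \frac{D^{2}}{U} + D U = D U + \frac{D^{2}}{U}$)
$\frac{-79635 + y{\left(I,540 \right)}}{-90430 - 325909} = \frac{-79635 + \frac{324 \left(324 + 540^{2}\right)}{540}}{-90430 - 325909} = \frac{-79635 + 324 \cdot \frac{1}{540} \left(324 + 291600\right)}{-416339} = \left(-79635 + 324 \cdot \frac{1}{540} \cdot 291924\right) \left(- \frac{1}{416339}\right) = \left(-79635 + \frac{875772}{5}\right) \left(- \frac{1}{416339}\right) = \frac{477597}{5} \left(- \frac{1}{416339}\right) = - \frac{477597}{2081695}$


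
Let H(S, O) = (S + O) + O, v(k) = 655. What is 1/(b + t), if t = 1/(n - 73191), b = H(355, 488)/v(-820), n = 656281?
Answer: 76384790/155218689 ≈ 0.49211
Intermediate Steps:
H(S, O) = S + 2*O (H(S, O) = (O + S) + O = S + 2*O)
b = 1331/655 (b = (355 + 2*488)/655 = (355 + 976)*(1/655) = 1331*(1/655) = 1331/655 ≈ 2.0321)
t = 1/583090 (t = 1/(656281 - 73191) = 1/583090 ≈ 1.7150e-6)
1/(b + t) = 1/(1331/655 + 1/583090) = 1/(155218689/76384790) = 76384790/155218689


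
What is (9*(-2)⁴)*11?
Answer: 1584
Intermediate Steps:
(9*(-2)⁴)*11 = (9*16)*11 = 144*11 = 1584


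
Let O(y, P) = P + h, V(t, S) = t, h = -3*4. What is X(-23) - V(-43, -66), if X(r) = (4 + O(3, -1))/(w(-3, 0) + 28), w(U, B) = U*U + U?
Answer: 1453/34 ≈ 42.735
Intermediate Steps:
h = -12
w(U, B) = U + U² (w(U, B) = U² + U = U + U²)
O(y, P) = -12 + P (O(y, P) = P - 12 = -12 + P)
X(r) = -9/34 (X(r) = (4 + (-12 - 1))/(-3*(1 - 3) + 28) = (4 - 13)/(-3*(-2) + 28) = -9/(6 + 28) = -9/34)
X(-23) - V(-43, -66) = -9/34 - 1*(-43) = -9/34 + 43 = 1453/34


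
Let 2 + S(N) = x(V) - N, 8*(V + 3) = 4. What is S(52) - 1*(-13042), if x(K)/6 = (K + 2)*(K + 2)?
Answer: 25979/2 ≈ 12990.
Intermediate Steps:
V = -5/2 (V = -3 + (⅛)*4 = -3 + ½ = -5/2 ≈ -2.5000)
x(K) = 6*(2 + K)² (x(K) = 6*((K + 2)*(K + 2)) = 6*((2 + K)*(2 + K)) = 6*(2 + K)²)
S(N) = -½ - N (S(N) = -2 + (6*(2 - 5/2)² - N) = -2 + (6*(-½)² - N) = -2 + (6*(¼) - N) = -2 + (3/2 - N) = -½ - N)
S(52) - 1*(-13042) = (-½ - 1*52) - 1*(-13042) = (-½ - 52) + 13042 = -105/2 + 13042 = 25979/2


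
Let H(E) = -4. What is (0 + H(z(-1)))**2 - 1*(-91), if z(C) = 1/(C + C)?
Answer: 107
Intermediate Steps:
z(C) = 1/(2*C)
(0 + H(z(-1)))**2 - 1*(-91) = (0 - 4)**2 - 1*(-91) = (-4)**2 + 91 = 16 + 91 = 107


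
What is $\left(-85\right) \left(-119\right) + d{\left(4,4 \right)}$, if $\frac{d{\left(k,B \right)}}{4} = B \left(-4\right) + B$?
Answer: $10067$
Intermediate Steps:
$d{\left(k,B \right)} = - 12 B$ ($d{\left(k,B \right)} = 4 \left(B \left(-4\right) + B\right) = 4 \left(- 4 B + B\right) = 4 \left(- 3 B\right) = - 12 B$)
$\left(-85\right) \left(-119\right) + d{\left(4,4 \right)} = \left(-85\right) \left(-119\right) - 48 = 10115 - 48 = 10067$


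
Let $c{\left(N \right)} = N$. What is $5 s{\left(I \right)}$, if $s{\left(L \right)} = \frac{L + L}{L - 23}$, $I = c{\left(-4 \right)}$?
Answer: $\frac{40}{27} \approx 1.4815$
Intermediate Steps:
$I = -4$
$s{\left(L \right)} = \frac{2 L}{-23 + L}$
$5 s{\left(I \right)} = 5 \cdot 2 \left(-4\right) \frac{1}{-23 - 4} = 5 \cdot 2 \left(-4\right) \frac{1}{-27} = 5 \cdot 2 \left(-4\right) \left(- \frac{1}{27}\right) = 5 \cdot \frac{8}{27} = \frac{40}{27}$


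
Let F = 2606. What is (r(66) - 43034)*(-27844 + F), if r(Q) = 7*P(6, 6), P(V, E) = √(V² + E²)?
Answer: 1086092092 - 1059996*√2 ≈ 1.0846e+9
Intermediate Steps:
P(V, E) = √(E² + V²)
r(Q) = 42*√2 (r(Q) = 7*√(6² + 6²) = 7*√(36 + 36) = 7*√72 = 7*(6*√2) = 42*√2)
(r(66) - 43034)*(-27844 + F) = (42*√2 - 43034)*(-27844 + 2606) = (-43034 + 42*√2)*(-25238) = 1086092092 - 1059996*√2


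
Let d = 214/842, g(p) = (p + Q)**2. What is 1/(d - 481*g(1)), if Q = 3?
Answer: -421/3239909 ≈ -0.00012994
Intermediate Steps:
g(p) = (3 + p)**2 (g(p) = (p + 3)**2 = (3 + p)**2)
d = 107/421 (d = 214*(1/842) = 107/421 ≈ 0.25416)
1/(d - 481*g(1)) = 1/(107/421 - 481*(3 + 1)**2) = 1/(107/421 - 481*4**2) = 1/(107/421 - 481*16) = 1/(107/421 - 7696) = 1/(-3239909/421) = -421/3239909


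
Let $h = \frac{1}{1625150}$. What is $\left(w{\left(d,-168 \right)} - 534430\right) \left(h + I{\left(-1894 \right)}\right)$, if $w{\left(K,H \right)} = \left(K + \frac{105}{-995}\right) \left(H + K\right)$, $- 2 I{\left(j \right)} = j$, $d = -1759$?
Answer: $\frac{437248521469740552}{161702425} \approx 2.704 \cdot 10^{9}$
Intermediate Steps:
$I{\left(j \right)} = - \frac{j}{2}$
$h = \frac{1}{1625150} \approx 6.1533 \cdot 10^{-7}$
$w{\left(K,H \right)} = \left(- \frac{21}{199} + K\right) \left(H + K\right)$ ($w{\left(K,H \right)} = \left(K + 105 \left(- \frac{1}{995}\right)\right) \left(H + K\right) = \left(K - \frac{21}{199}\right) \left(H + K\right) = \left(- \frac{21}{199} + K\right) \left(H + K\right)$)
$\left(w{\left(d,-168 \right)} - 534430\right) \left(h + I{\left(-1894 \right)}\right) = \left(\left(\left(-1759\right)^{2} - - \frac{3528}{199} - - \frac{36939}{199} - -295512\right) - 534430\right) \left(\frac{1}{1625150} - -947\right) = \left(\left(3094081 + \frac{3528}{199} + \frac{36939}{199} + 295512\right) - 534430\right) \left(\frac{1}{1625150} + 947\right) = \left(\frac{674569474}{199} - 534430\right) \frac{1539017051}{1625150} = \frac{568217904}{199} \cdot \frac{1539017051}{1625150} = \frac{437248521469740552}{161702425}$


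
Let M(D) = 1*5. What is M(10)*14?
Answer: 70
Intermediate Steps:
M(D) = 5
M(10)*14 = 5*14 = 70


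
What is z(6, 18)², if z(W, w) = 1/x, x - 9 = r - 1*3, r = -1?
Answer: 1/25 ≈ 0.040000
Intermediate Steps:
x = 5 (x = 9 + (-1 - 1*3) = 9 + (-1 - 3) = 9 - 4 = 5)
z(W, w) = ⅕ (z(W, w) = 1/5 = ⅕)
z(6, 18)² = (⅕)² = 1/25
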